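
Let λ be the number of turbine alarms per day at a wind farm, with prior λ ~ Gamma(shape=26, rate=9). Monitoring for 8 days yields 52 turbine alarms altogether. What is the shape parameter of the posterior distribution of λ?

Total count 52 over total exposure 8 days.
Posterior: α' = 26 + 52 = 78, β' = 9 + 8 = 17.

78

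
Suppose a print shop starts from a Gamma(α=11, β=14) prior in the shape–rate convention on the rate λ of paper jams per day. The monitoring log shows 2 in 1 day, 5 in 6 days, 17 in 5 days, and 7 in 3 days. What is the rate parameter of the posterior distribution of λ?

29

Total count: 2 + 5 + 17 + 7 = 31.
Total exposure: 1 + 6 + 5 + 3 = 15 days.
Posterior: α' = 11 + 31 = 42, β' = 14 + 15 = 29.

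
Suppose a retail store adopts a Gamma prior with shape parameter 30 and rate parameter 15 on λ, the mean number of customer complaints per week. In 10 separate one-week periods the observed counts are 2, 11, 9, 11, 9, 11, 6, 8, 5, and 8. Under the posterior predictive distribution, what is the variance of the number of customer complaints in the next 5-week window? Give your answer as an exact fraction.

Total count: 2 + 11 + 9 + 11 + 9 + 11 + 6 + 8 + 5 + 8 = 80.
Total exposure: 10 weeks.
The Gamma prior is conjugate for the Poisson rate, so λ | data ~ Gamma(30+80, 15+10) = Gamma(110, 25).
The posterior predictive for a window of length T is Negative Binomial with variance T·α'·(β'+T)/β'² = 5·110·30/625 = 132/5.

132/5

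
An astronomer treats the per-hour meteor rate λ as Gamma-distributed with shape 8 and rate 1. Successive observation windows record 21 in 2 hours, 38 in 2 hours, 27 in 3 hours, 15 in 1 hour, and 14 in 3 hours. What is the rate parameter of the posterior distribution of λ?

12

Total count: 21 + 38 + 27 + 15 + 14 = 115.
Total exposure: 2 + 2 + 3 + 1 + 3 = 11 hours.
Posterior: α' = 8 + 115 = 123, β' = 1 + 11 = 12.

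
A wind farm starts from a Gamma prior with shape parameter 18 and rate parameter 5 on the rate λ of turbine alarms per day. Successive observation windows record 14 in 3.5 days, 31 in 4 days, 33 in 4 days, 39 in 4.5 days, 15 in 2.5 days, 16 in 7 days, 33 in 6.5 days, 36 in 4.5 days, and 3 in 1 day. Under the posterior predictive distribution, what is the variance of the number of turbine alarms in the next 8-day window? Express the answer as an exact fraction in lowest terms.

Total count: 14 + 31 + 33 + 39 + 15 + 16 + 33 + 36 + 3 = 220.
Total exposure: 3.5 + 4 + 4 + 4.5 + 2.5 + 7 + 6.5 + 4.5 + 1 = 37.5 days.
Posterior: α' = 18 + 220 = 238, β' = 5 + 37.5 = 85/2.
The posterior predictive for a window of length T is Negative Binomial with variance T·α'·(β'+T)/β'² = 8·238·(101/2)/(7225/4) = 22624/425.

22624/425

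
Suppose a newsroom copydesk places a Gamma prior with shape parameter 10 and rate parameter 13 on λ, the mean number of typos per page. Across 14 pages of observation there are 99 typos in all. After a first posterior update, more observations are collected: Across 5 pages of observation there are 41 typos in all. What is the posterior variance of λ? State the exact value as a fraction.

75/512

Total count 99 over total exposure 14 pages.
After the first batch: Gamma(10 + 99, 13 + 14) = Gamma(109, 27).
Total count 41 over total exposure 5 pages.
After the second batch: Gamma(109 + 41, 27 + 5) = Gamma(150, 32).
Posterior variance = α'/β'² = 150/1024 = 75/512.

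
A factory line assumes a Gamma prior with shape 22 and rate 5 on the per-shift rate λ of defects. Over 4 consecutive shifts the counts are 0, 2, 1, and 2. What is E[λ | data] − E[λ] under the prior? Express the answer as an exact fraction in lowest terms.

Total count: 0 + 2 + 1 + 2 = 5.
Total exposure: 4 shifts.
Posterior: α' = 22 + 5 = 27, β' = 5 + 4 = 9.
Posterior mean = 27/9 = 3; prior mean = 22/5 = 22/5. Difference = 3 − 22/5 = -7/5.

-7/5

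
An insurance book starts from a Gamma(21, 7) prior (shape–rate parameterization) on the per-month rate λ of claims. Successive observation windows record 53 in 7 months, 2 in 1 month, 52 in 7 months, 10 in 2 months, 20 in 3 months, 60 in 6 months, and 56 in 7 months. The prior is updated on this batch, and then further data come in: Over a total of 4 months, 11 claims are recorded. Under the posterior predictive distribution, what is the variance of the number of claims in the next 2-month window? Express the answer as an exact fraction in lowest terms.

6555/484

Total count: 53 + 2 + 52 + 10 + 20 + 60 + 56 = 253.
Total exposure: 7 + 1 + 7 + 2 + 3 + 6 + 7 = 33 months.
After the first batch: Gamma(21 + 253, 7 + 33) = Gamma(274, 40).
Total count 11 over total exposure 4 months.
After the second batch: Gamma(274 + 11, 40 + 4) = Gamma(285, 44).
The posterior predictive for a window of length T is Negative Binomial with variance T·α'·(β'+T)/β'² = 2·285·46/1936 = 6555/484.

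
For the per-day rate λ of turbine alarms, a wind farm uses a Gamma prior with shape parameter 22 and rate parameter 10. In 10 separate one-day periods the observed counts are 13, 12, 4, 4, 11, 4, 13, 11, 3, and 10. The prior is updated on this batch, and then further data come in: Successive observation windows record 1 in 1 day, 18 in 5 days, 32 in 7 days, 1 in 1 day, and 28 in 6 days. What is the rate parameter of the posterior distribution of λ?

Total count: 13 + 12 + 4 + 4 + 11 + 4 + 13 + 11 + 3 + 10 = 85.
Total exposure: 10 days.
After the first batch: Gamma(22 + 85, 10 + 10) = Gamma(107, 20).
Total count: 1 + 18 + 32 + 1 + 28 = 80.
Total exposure: 1 + 5 + 7 + 1 + 6 = 20 days.
After the second batch: Gamma(107 + 80, 20 + 20) = Gamma(187, 40).

40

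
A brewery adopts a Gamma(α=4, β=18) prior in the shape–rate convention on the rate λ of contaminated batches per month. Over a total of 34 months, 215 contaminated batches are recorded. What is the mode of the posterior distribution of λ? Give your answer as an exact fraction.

Total count 215 over total exposure 34 months.
The Gamma prior is conjugate for the Poisson rate, so λ | data ~ Gamma(4+215, 18+34) = Gamma(219, 52).
Posterior mode = (α'−1)/β' = 218/52 = 109/26.

109/26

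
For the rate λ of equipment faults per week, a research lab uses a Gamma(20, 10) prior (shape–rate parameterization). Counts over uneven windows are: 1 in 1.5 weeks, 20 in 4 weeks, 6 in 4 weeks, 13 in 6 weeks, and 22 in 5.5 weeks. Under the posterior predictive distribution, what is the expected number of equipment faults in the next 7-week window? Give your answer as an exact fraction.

574/31

Total count: 1 + 20 + 6 + 13 + 22 = 62.
Total exposure: 1.5 + 4 + 4 + 6 + 5.5 = 21 weeks.
Conjugate update: add total count to the shape and total exposure to the rate, giving Gamma(82, 31).
Predictive mean over a 7-week window = T·E[λ|data] = 7·82/31 = 574/31.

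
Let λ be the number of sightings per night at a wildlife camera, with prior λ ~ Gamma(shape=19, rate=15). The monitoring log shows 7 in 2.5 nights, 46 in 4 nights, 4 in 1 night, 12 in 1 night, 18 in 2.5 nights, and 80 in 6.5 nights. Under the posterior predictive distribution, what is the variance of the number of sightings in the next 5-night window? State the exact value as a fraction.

Total count: 7 + 46 + 4 + 12 + 18 + 80 = 167.
Total exposure: 2.5 + 4 + 1 + 1 + 2.5 + 6.5 = 17.5 nights.
Posterior: α' = 19 + 167 = 186, β' = 15 + 17.5 = 65/2.
The posterior predictive for a window of length T is Negative Binomial with variance T·α'·(β'+T)/β'² = 5·186·(75/2)/(4225/4) = 5580/169.

5580/169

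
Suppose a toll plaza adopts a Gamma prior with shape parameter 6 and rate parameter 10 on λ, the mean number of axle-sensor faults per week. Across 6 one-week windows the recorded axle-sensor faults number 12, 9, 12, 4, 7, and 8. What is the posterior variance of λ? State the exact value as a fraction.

Total count: 12 + 9 + 12 + 4 + 7 + 8 = 52.
Total exposure: 6 weeks.
Posterior: α' = 6 + 52 = 58, β' = 10 + 6 = 16.
Posterior variance = α'/β'² = 58/256 = 29/128.

29/128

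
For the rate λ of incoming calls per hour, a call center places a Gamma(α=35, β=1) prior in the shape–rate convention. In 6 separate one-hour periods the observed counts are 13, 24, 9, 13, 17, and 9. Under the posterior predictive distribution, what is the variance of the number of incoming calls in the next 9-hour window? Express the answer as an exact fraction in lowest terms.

Total count: 13 + 24 + 9 + 13 + 17 + 9 = 85.
Total exposure: 6 hours.
Gamma(α, β) with Poisson data over total exposure Σt gives posterior Gamma(α+Σx, β+Σt) = Gamma(120, 7).
The posterior predictive for a window of length T is Negative Binomial with variance T·α'·(β'+T)/β'² = 9·120·16/49 = 17280/49.

17280/49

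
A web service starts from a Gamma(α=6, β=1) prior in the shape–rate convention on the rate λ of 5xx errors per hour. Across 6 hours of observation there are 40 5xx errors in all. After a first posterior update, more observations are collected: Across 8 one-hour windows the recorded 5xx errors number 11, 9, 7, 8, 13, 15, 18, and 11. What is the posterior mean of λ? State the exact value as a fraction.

46/5

Total count 40 over total exposure 6 hours.
After the first batch: Gamma(6 + 40, 1 + 6) = Gamma(46, 7).
Total count: 11 + 9 + 7 + 8 + 13 + 15 + 18 + 11 = 92.
Total exposure: 8 hours.
After the second batch: Gamma(46 + 92, 7 + 8) = Gamma(138, 15).
Posterior mean = α'/β' = 138/15 = 46/5.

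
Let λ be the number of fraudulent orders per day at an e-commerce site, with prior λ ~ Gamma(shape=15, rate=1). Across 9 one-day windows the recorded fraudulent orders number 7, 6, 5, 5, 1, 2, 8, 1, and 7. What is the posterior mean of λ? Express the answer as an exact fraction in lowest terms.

57/10

Total count: 7 + 6 + 5 + 5 + 1 + 2 + 8 + 1 + 7 = 42.
Total exposure: 9 days.
Gamma(α, β) with Poisson data over total exposure Σt gives posterior Gamma(α+Σx, β+Σt) = Gamma(57, 10).
Posterior mean = α'/β' = 57/10.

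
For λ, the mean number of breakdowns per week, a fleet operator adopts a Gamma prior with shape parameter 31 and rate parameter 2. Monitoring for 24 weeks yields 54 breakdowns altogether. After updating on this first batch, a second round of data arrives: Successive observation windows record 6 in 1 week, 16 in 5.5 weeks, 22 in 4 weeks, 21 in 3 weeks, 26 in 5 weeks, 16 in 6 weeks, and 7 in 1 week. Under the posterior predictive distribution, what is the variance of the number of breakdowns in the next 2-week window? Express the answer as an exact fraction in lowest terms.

85172/10609

Total count 54 over total exposure 24 weeks.
After the first batch: Gamma(31 + 54, 2 + 24) = Gamma(85, 26).
Total count: 6 + 16 + 22 + 21 + 26 + 16 + 7 = 114.
Total exposure: 1 + 5.5 + 4 + 3 + 5 + 6 + 1 = 25.5 weeks.
After the second batch: Gamma(85 + 114, 26 + 25.5) = Gamma(199, 103/2).
The posterior predictive for a window of length T is Negative Binomial with variance T·α'·(β'+T)/β'² = 2·199·(107/2)/(10609/4) = 85172/10609.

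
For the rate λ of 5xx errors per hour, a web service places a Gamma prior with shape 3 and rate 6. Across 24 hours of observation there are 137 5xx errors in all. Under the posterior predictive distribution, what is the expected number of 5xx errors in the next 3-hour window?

14

Total count 137 over total exposure 24 hours.
The Gamma prior is conjugate for the Poisson rate, so λ | data ~ Gamma(3+137, 6+24) = Gamma(140, 30).
Predictive mean over a 3-hour window = T·E[λ|data] = 3·140/30 = 14.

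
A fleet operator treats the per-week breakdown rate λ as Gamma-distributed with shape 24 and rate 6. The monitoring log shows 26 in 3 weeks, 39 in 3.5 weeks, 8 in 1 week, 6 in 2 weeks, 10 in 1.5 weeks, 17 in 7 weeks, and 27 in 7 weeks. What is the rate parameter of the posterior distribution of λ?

31

Total count: 26 + 39 + 8 + 6 + 10 + 17 + 27 = 133.
Total exposure: 3 + 3.5 + 1 + 2 + 1.5 + 7 + 7 = 25 weeks.
Posterior: α' = 24 + 133 = 157, β' = 6 + 25 = 31.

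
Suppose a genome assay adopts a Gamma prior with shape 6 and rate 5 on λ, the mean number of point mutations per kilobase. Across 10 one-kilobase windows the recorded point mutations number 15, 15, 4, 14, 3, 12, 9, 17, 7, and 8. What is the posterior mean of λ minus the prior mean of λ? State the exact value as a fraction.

Total count: 15 + 15 + 4 + 14 + 3 + 12 + 9 + 17 + 7 + 8 = 104.
Total exposure: 10 kilobases.
Gamma(α, β) with Poisson data over total exposure Σt gives posterior Gamma(α+Σx, β+Σt) = Gamma(110, 15).
Posterior mean = 110/15 = 22/3; prior mean = 6/5 = 6/5. Difference = 22/3 − 6/5 = 92/15.

92/15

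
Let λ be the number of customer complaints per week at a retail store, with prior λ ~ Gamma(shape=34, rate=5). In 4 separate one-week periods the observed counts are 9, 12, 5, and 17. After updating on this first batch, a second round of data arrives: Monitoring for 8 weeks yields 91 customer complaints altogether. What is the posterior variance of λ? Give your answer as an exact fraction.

168/289

Total count: 9 + 12 + 5 + 17 = 43.
Total exposure: 4 weeks.
After the first batch: Gamma(34 + 43, 5 + 4) = Gamma(77, 9).
Total count 91 over total exposure 8 weeks.
After the second batch: Gamma(77 + 91, 9 + 8) = Gamma(168, 17).
Posterior variance = α'/β'² = 168/289.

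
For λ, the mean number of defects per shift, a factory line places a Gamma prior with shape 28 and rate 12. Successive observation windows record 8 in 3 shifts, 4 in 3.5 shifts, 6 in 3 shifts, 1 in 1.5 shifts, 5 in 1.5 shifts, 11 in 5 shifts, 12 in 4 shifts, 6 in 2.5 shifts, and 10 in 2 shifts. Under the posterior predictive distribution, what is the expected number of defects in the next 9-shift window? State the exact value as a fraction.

Total count: 8 + 4 + 6 + 1 + 5 + 11 + 12 + 6 + 10 = 63.
Total exposure: 3 + 3.5 + 3 + 1.5 + 1.5 + 5 + 4 + 2.5 + 2 = 26 shifts.
The Gamma prior is conjugate for the Poisson rate, so λ | data ~ Gamma(28+63, 12+26) = Gamma(91, 38).
Predictive mean over a 9-shift window = T·E[λ|data] = 9·91/38 = 819/38.

819/38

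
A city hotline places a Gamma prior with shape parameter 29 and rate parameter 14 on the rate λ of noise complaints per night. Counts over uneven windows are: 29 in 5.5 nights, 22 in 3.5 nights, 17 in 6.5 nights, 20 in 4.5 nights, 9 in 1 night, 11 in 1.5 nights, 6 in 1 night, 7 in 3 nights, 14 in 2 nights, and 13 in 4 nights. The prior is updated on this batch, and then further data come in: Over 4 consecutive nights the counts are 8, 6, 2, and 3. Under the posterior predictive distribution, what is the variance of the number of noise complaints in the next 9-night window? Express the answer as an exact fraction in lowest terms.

Total count: 29 + 22 + 17 + 20 + 9 + 11 + 6 + 7 + 14 + 13 = 148.
Total exposure: 5.5 + 3.5 + 6.5 + 4.5 + 1 + 1.5 + 1 + 3 + 2 + 4 = 32.5 nights.
After the first batch: Gamma(29 + 148, 14 + 32.5) = Gamma(177, 93/2).
Total count: 8 + 6 + 2 + 3 = 19.
Total exposure: 4 nights.
After the second batch: Gamma(177 + 19, 93/2 + 4) = Gamma(196, 101/2).
The posterior predictive for a window of length T is Negative Binomial with variance T·α'·(β'+T)/β'² = 9·196·(119/2)/(10201/4) = 419832/10201.

419832/10201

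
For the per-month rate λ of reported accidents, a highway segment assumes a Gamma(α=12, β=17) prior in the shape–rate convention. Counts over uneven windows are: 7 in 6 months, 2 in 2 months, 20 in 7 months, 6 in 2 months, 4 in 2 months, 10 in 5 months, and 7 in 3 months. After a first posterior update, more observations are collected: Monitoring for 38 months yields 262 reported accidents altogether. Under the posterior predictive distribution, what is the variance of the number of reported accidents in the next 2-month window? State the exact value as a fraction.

13860/1681

Total count: 7 + 2 + 20 + 6 + 4 + 10 + 7 = 56.
Total exposure: 6 + 2 + 7 + 2 + 2 + 5 + 3 = 27 months.
After the first batch: Gamma(12 + 56, 17 + 27) = Gamma(68, 44).
Total count 262 over total exposure 38 months.
After the second batch: Gamma(68 + 262, 44 + 38) = Gamma(330, 82).
The posterior predictive for a window of length T is Negative Binomial with variance T·α'·(β'+T)/β'² = 2·330·84/6724 = 13860/1681.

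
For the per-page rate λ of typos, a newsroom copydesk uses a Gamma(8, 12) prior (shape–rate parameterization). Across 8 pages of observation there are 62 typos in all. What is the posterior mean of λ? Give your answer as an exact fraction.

Total count 62 over total exposure 8 pages.
Gamma(α, β) with Poisson data over total exposure Σt gives posterior Gamma(α+Σx, β+Σt) = Gamma(70, 20).
Posterior mean = α'/β' = 70/20 = 7/2.

7/2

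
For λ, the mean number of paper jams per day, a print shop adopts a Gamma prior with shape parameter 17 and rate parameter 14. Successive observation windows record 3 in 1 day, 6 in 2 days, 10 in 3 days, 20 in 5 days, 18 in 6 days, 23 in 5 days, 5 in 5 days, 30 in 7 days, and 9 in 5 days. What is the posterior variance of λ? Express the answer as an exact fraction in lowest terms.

141/2809

Total count: 3 + 6 + 10 + 20 + 18 + 23 + 5 + 30 + 9 = 124.
Total exposure: 1 + 2 + 3 + 5 + 6 + 5 + 5 + 7 + 5 = 39 days.
The Gamma prior is conjugate for the Poisson rate, so λ | data ~ Gamma(17+124, 14+39) = Gamma(141, 53).
Posterior variance = α'/β'² = 141/2809.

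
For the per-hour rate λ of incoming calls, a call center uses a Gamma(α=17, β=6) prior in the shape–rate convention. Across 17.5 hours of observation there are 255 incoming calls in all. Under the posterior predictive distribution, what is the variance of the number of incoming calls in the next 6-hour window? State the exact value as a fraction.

192576/2209

Total count 255 over total exposure 17.5 hours.
Conjugate update: add total count to the shape and total exposure to the rate, giving Gamma(272, 47/2).
The posterior predictive for a window of length T is Negative Binomial with variance T·α'·(β'+T)/β'² = 6·272·(59/2)/(2209/4) = 192576/2209.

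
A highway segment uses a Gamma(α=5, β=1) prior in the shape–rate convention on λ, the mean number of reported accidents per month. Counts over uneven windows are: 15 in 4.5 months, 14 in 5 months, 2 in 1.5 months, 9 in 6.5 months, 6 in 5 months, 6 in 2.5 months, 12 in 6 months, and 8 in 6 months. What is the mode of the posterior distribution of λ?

2

Total count: 15 + 14 + 2 + 9 + 6 + 6 + 12 + 8 = 72.
Total exposure: 4.5 + 5 + 1.5 + 6.5 + 5 + 2.5 + 6 + 6 = 37 months.
Posterior: α' = 5 + 72 = 77, β' = 1 + 37 = 38.
Posterior mode = (α'−1)/β' = 76/38 = 2.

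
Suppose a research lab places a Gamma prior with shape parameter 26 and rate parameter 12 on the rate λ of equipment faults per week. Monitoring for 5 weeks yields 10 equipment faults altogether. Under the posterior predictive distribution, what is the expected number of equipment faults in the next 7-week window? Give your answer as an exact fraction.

Total count 10 over total exposure 5 weeks.
By Gamma–Poisson conjugacy, the posterior is Gamma(α + Σx, β + Σt) = Gamma(26 + 10, 12 + 5) = Gamma(36, 17).
Predictive mean over a 7-week window = T·E[λ|data] = 7·36/17 = 252/17.

252/17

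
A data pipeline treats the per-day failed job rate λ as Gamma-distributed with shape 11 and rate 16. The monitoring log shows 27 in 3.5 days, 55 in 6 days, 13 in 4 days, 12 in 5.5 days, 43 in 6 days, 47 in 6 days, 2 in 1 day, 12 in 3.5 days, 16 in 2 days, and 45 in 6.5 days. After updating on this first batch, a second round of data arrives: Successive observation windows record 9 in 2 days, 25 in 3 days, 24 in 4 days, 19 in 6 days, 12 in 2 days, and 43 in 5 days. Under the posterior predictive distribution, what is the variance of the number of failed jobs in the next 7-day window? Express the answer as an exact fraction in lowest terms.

Total count: 27 + 55 + 13 + 12 + 43 + 47 + 2 + 12 + 16 + 45 = 272.
Total exposure: 3.5 + 6 + 4 + 5.5 + 6 + 6 + 1 + 3.5 + 2 + 6.5 = 44 days.
After the first batch: Gamma(11 + 272, 16 + 44) = Gamma(283, 60).
Total count: 9 + 25 + 24 + 19 + 12 + 43 = 132.
Total exposure: 2 + 3 + 4 + 6 + 2 + 5 = 22 days.
After the second batch: Gamma(283 + 132, 60 + 22) = Gamma(415, 82).
The posterior predictive for a window of length T is Negative Binomial with variance T·α'·(β'+T)/β'² = 7·415·89/6724 = 258545/6724.

258545/6724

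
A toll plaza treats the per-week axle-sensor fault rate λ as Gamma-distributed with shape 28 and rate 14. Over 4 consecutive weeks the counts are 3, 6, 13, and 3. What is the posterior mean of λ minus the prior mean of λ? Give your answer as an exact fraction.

17/18

Total count: 3 + 6 + 13 + 3 = 25.
Total exposure: 4 weeks.
The Gamma prior is conjugate for the Poisson rate, so λ | data ~ Gamma(28+25, 14+4) = Gamma(53, 18).
Posterior mean = 53/18 = 53/18; prior mean = 28/14 = 2. Difference = 53/18 − 2 = 17/18.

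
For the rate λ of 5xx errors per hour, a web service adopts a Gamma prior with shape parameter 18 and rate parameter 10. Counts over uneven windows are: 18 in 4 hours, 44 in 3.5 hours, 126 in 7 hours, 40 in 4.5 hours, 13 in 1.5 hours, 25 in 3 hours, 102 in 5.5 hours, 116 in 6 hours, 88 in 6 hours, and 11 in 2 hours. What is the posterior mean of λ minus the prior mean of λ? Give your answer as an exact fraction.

2528/265

Total count: 18 + 44 + 126 + 40 + 13 + 25 + 102 + 116 + 88 + 11 = 583.
Total exposure: 4 + 3.5 + 7 + 4.5 + 1.5 + 3 + 5.5 + 6 + 6 + 2 = 43 hours.
Posterior: α' = 18 + 583 = 601, β' = 10 + 43 = 53.
Posterior mean = 601/53 = 601/53; prior mean = 18/10 = 9/5. Difference = 601/53 − 9/5 = 2528/265.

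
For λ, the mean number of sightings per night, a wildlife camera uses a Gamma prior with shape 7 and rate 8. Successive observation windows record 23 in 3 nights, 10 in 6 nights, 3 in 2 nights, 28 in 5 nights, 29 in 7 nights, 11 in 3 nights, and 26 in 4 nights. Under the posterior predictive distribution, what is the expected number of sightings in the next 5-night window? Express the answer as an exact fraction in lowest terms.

685/38

Total count: 23 + 10 + 3 + 28 + 29 + 11 + 26 = 130.
Total exposure: 3 + 6 + 2 + 5 + 7 + 3 + 4 = 30 nights.
Gamma(α, β) with Poisson data over total exposure Σt gives posterior Gamma(α+Σx, β+Σt) = Gamma(137, 38).
Predictive mean over a 5-night window = T·E[λ|data] = 5·137/38 = 685/38.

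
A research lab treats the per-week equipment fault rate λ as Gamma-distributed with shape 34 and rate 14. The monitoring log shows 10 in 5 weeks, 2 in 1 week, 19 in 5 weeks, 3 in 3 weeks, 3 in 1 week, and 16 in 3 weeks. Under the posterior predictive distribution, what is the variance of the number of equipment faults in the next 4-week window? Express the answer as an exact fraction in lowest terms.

Total count: 10 + 2 + 19 + 3 + 3 + 16 = 53.
Total exposure: 5 + 1 + 5 + 3 + 1 + 3 = 18 weeks.
Conjugate update: add total count to the shape and total exposure to the rate, giving Gamma(87, 32).
The posterior predictive for a window of length T is Negative Binomial with variance T·α'·(β'+T)/β'² = 4·87·36/1024 = 783/64.

783/64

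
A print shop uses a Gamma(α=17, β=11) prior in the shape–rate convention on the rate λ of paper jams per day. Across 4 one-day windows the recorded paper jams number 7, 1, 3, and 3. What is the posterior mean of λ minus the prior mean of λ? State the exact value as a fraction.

Total count: 7 + 1 + 3 + 3 = 14.
Total exposure: 4 days.
Gamma(α, β) with Poisson data over total exposure Σt gives posterior Gamma(α+Σx, β+Σt) = Gamma(31, 15).
Posterior mean = 31/15 = 31/15; prior mean = 17/11 = 17/11. Difference = 31/15 − 17/11 = 86/165.

86/165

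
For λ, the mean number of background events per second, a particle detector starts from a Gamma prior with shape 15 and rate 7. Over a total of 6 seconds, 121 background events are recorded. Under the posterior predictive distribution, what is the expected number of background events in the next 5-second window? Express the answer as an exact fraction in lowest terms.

Total count 121 over total exposure 6 seconds.
Gamma(α, β) with Poisson data over total exposure Σt gives posterior Gamma(α+Σx, β+Σt) = Gamma(136, 13).
Predictive mean over a 5-second window = T·E[λ|data] = 5·136/13 = 680/13.

680/13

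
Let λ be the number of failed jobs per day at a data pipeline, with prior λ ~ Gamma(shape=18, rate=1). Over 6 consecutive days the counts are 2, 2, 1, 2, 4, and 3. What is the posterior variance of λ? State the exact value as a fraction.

32/49

Total count: 2 + 2 + 1 + 2 + 4 + 3 = 14.
Total exposure: 6 days.
Conjugate update: add total count to the shape and total exposure to the rate, giving Gamma(32, 7).
Posterior variance = α'/β'² = 32/49.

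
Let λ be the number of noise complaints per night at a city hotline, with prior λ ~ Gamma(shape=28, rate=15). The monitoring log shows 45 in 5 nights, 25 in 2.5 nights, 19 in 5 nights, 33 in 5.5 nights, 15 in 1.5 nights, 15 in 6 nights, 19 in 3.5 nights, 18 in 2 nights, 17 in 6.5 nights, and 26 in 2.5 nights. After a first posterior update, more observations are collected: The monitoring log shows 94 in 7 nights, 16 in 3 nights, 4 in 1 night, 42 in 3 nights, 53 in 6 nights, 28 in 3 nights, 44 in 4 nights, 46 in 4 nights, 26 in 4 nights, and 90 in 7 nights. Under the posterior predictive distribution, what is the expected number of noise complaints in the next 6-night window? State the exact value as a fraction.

4218/97

Total count: 45 + 25 + 19 + 33 + 15 + 15 + 19 + 18 + 17 + 26 = 232.
Total exposure: 5 + 2.5 + 5 + 5.5 + 1.5 + 6 + 3.5 + 2 + 6.5 + 2.5 = 40 nights.
After the first batch: Gamma(28 + 232, 15 + 40) = Gamma(260, 55).
Total count: 94 + 16 + 4 + 42 + 53 + 28 + 44 + 46 + 26 + 90 = 443.
Total exposure: 7 + 3 + 1 + 3 + 6 + 3 + 4 + 4 + 4 + 7 = 42 nights.
After the second batch: Gamma(260 + 443, 55 + 42) = Gamma(703, 97).
Predictive mean over a 6-night window = T·E[λ|data] = 6·703/97 = 4218/97.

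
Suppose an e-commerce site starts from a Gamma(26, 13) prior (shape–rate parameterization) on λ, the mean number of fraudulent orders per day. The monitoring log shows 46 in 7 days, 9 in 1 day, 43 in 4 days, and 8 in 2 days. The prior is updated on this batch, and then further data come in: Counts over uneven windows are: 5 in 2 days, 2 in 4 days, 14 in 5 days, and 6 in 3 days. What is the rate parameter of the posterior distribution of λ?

41

Total count: 46 + 9 + 43 + 8 = 106.
Total exposure: 7 + 1 + 4 + 2 = 14 days.
After the first batch: Gamma(26 + 106, 13 + 14) = Gamma(132, 27).
Total count: 5 + 2 + 14 + 6 = 27.
Total exposure: 2 + 4 + 5 + 3 = 14 days.
After the second batch: Gamma(132 + 27, 27 + 14) = Gamma(159, 41).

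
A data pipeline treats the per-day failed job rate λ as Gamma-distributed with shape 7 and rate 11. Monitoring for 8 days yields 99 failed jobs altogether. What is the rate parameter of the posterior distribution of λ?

Total count 99 over total exposure 8 days.
Conjugate update: add total count to the shape and total exposure to the rate, giving Gamma(106, 19).

19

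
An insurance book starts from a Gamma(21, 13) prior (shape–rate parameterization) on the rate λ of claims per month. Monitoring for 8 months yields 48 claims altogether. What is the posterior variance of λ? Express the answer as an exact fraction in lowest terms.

Total count 48 over total exposure 8 months.
Posterior: α' = 21 + 48 = 69, β' = 13 + 8 = 21.
Posterior variance = α'/β'² = 69/441 = 23/147.

23/147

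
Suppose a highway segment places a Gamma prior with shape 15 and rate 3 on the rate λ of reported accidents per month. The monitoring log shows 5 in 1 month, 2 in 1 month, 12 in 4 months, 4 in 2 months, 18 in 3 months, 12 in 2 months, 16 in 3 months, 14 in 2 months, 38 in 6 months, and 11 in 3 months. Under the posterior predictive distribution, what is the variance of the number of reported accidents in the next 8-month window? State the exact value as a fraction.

3724/75

Total count: 5 + 2 + 12 + 4 + 18 + 12 + 16 + 14 + 38 + 11 = 132.
Total exposure: 1 + 1 + 4 + 2 + 3 + 2 + 3 + 2 + 6 + 3 = 27 months.
Conjugate update: add total count to the shape and total exposure to the rate, giving Gamma(147, 30).
The posterior predictive for a window of length T is Negative Binomial with variance T·α'·(β'+T)/β'² = 8·147·38/900 = 3724/75.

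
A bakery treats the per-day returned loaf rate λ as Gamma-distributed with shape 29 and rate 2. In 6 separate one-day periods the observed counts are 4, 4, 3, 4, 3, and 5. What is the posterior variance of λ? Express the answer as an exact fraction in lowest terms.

13/16

Total count: 4 + 4 + 3 + 4 + 3 + 5 = 23.
Total exposure: 6 days.
Conjugate update: add total count to the shape and total exposure to the rate, giving Gamma(52, 8).
Posterior variance = α'/β'² = 52/64 = 13/16.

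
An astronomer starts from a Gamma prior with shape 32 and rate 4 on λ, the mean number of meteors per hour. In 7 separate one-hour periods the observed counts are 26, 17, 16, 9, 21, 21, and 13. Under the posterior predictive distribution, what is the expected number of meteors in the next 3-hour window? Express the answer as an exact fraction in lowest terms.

465/11

Total count: 26 + 17 + 16 + 9 + 21 + 21 + 13 = 123.
Total exposure: 7 hours.
Conjugate update: add total count to the shape and total exposure to the rate, giving Gamma(155, 11).
Predictive mean over a 3-hour window = T·E[λ|data] = 3·155/11 = 465/11.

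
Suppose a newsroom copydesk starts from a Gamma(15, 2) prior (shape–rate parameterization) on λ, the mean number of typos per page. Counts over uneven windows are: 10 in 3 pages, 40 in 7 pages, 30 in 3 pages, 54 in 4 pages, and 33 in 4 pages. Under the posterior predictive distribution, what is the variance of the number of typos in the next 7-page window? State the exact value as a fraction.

Total count: 10 + 40 + 30 + 54 + 33 = 167.
Total exposure: 3 + 7 + 3 + 4 + 4 = 21 pages.
The Gamma prior is conjugate for the Poisson rate, so λ | data ~ Gamma(15+167, 2+21) = Gamma(182, 23).
The posterior predictive for a window of length T is Negative Binomial with variance T·α'·(β'+T)/β'² = 7·182·30/529 = 38220/529.

38220/529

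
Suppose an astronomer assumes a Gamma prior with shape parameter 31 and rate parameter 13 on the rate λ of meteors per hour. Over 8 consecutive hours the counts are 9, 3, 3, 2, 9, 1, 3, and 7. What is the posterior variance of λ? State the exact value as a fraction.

Total count: 9 + 3 + 3 + 2 + 9 + 1 + 3 + 7 = 37.
Total exposure: 8 hours.
By Gamma–Poisson conjugacy, the posterior is Gamma(α + Σx, β + Σt) = Gamma(31 + 37, 13 + 8) = Gamma(68, 21).
Posterior variance = α'/β'² = 68/441.

68/441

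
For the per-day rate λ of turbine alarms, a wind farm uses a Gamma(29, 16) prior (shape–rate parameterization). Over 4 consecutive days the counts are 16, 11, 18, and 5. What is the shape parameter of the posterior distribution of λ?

79

Total count: 16 + 11 + 18 + 5 = 50.
Total exposure: 4 days.
Conjugate update: add total count to the shape and total exposure to the rate, giving Gamma(79, 20).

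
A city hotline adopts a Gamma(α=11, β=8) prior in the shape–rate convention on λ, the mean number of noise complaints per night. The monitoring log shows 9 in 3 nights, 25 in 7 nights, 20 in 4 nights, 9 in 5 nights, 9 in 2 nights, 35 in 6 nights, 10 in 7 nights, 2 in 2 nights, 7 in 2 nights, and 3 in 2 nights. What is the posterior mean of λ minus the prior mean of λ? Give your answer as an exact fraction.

Total count: 9 + 25 + 20 + 9 + 9 + 35 + 10 + 2 + 7 + 3 = 129.
Total exposure: 3 + 7 + 4 + 5 + 2 + 6 + 7 + 2 + 2 + 2 = 40 nights.
The Gamma prior is conjugate for the Poisson rate, so λ | data ~ Gamma(11+129, 8+40) = Gamma(140, 48).
Posterior mean = 140/48 = 35/12; prior mean = 11/8 = 11/8. Difference = 35/12 − 11/8 = 37/24.

37/24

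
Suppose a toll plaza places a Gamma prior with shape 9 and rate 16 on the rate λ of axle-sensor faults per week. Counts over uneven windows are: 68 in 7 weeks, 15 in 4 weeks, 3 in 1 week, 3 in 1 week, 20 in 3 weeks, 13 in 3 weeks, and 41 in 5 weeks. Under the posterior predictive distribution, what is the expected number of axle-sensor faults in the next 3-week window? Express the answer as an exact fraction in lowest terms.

Total count: 68 + 15 + 3 + 3 + 20 + 13 + 41 = 163.
Total exposure: 7 + 4 + 1 + 1 + 3 + 3 + 5 = 24 weeks.
The Gamma prior is conjugate for the Poisson rate, so λ | data ~ Gamma(9+163, 16+24) = Gamma(172, 40).
Predictive mean over a 3-week window = T·E[λ|data] = 3·172/40 = 129/10.

129/10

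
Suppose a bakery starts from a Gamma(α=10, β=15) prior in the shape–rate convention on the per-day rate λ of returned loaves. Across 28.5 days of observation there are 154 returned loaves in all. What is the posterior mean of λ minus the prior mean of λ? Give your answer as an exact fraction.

90/29

Total count 154 over total exposure 28.5 days.
Posterior: α' = 10 + 154 = 164, β' = 15 + 28.5 = 87/2.
Posterior mean = 164/(87/2) = 328/87; prior mean = 10/15 = 2/3. Difference = 328/87 − 2/3 = 90/29.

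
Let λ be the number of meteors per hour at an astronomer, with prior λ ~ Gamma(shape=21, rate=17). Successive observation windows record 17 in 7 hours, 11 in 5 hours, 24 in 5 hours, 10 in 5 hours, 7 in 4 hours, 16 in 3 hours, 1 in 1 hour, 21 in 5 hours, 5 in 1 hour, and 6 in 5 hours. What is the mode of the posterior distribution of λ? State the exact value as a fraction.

69/29

Total count: 17 + 11 + 24 + 10 + 7 + 16 + 1 + 21 + 5 + 6 = 118.
Total exposure: 7 + 5 + 5 + 5 + 4 + 3 + 1 + 5 + 1 + 5 = 41 hours.
The Gamma prior is conjugate for the Poisson rate, so λ | data ~ Gamma(21+118, 17+41) = Gamma(139, 58).
Posterior mode = (α'−1)/β' = 138/58 = 69/29.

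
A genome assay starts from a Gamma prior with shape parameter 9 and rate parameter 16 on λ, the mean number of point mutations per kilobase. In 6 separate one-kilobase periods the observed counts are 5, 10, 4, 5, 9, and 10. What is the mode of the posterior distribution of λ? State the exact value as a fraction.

51/22

Total count: 5 + 10 + 4 + 5 + 9 + 10 = 43.
Total exposure: 6 kilobases.
Posterior: α' = 9 + 43 = 52, β' = 16 + 6 = 22.
Posterior mode = (α'−1)/β' = 51/22.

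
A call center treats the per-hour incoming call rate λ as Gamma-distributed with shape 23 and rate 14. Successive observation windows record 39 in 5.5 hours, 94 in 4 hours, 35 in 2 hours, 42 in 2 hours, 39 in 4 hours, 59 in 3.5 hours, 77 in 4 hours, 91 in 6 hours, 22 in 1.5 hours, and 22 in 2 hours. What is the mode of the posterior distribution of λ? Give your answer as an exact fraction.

1084/97

Total count: 39 + 94 + 35 + 42 + 39 + 59 + 77 + 91 + 22 + 22 = 520.
Total exposure: 5.5 + 4 + 2 + 2 + 4 + 3.5 + 4 + 6 + 1.5 + 2 = 34.5 hours.
Posterior: α' = 23 + 520 = 543, β' = 14 + 34.5 = 97/2.
Posterior mode = (α'−1)/β' = 542/(97/2) = 1084/97.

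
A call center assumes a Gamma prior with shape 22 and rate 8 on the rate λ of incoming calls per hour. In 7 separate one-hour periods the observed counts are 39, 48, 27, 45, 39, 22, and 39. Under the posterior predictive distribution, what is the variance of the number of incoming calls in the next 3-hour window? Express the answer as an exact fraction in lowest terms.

Total count: 39 + 48 + 27 + 45 + 39 + 22 + 39 = 259.
Total exposure: 7 hours.
By Gamma–Poisson conjugacy, the posterior is Gamma(α + Σx, β + Σt) = Gamma(22 + 259, 8 + 7) = Gamma(281, 15).
The posterior predictive for a window of length T is Negative Binomial with variance T·α'·(β'+T)/β'² = 3·281·18/225 = 1686/25.

1686/25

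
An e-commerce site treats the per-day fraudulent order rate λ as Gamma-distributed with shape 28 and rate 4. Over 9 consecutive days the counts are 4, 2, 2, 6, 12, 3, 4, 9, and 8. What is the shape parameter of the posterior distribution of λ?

78

Total count: 4 + 2 + 2 + 6 + 12 + 3 + 4 + 9 + 8 = 50.
Total exposure: 9 days.
Posterior: α' = 28 + 50 = 78, β' = 4 + 9 = 13.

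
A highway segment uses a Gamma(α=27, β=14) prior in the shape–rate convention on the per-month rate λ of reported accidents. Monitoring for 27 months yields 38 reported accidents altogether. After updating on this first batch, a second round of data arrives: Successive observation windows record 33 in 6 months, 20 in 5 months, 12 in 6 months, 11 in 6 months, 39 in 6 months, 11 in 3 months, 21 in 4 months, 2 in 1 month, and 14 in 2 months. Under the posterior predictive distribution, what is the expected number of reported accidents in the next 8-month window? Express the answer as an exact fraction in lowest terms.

Total count 38 over total exposure 27 months.
After the first batch: Gamma(27 + 38, 14 + 27) = Gamma(65, 41).
Total count: 33 + 20 + 12 + 11 + 39 + 11 + 21 + 2 + 14 = 163.
Total exposure: 6 + 5 + 6 + 6 + 6 + 3 + 4 + 1 + 2 = 39 months.
After the second batch: Gamma(65 + 163, 41 + 39) = Gamma(228, 80).
Predictive mean over an 8-month window = T·E[λ|data] = 8·228/80 = 114/5.

114/5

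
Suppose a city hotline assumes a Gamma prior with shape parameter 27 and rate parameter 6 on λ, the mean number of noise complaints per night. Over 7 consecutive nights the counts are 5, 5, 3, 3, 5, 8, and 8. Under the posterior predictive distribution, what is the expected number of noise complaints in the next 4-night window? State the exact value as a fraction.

256/13

Total count: 5 + 5 + 3 + 3 + 5 + 8 + 8 = 37.
Total exposure: 7 nights.
By Gamma–Poisson conjugacy, the posterior is Gamma(α + Σx, β + Σt) = Gamma(27 + 37, 6 + 7) = Gamma(64, 13).
Predictive mean over a 4-night window = T·E[λ|data] = 4·64/13 = 256/13.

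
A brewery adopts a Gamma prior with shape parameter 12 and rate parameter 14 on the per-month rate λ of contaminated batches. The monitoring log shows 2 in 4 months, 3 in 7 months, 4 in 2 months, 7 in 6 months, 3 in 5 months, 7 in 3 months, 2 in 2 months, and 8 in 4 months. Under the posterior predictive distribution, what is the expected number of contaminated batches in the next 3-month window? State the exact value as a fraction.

144/47

Total count: 2 + 3 + 4 + 7 + 3 + 7 + 2 + 8 = 36.
Total exposure: 4 + 7 + 2 + 6 + 5 + 3 + 2 + 4 = 33 months.
Posterior: α' = 12 + 36 = 48, β' = 14 + 33 = 47.
Predictive mean over a 3-month window = T·E[λ|data] = 3·48/47 = 144/47.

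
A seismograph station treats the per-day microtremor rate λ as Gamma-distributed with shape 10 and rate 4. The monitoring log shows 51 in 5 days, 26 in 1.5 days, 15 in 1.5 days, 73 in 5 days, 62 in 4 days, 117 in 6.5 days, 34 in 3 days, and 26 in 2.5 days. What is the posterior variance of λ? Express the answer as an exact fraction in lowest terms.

Total count: 51 + 26 + 15 + 73 + 62 + 117 + 34 + 26 = 404.
Total exposure: 5 + 1.5 + 1.5 + 5 + 4 + 6.5 + 3 + 2.5 = 29 days.
Posterior: α' = 10 + 404 = 414, β' = 4 + 29 = 33.
Posterior variance = α'/β'² = 414/1089 = 46/121.

46/121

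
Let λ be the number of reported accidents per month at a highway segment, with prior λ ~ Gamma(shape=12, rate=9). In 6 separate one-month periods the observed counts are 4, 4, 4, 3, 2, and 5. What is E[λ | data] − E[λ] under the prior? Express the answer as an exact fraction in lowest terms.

14/15

Total count: 4 + 4 + 4 + 3 + 2 + 5 = 22.
Total exposure: 6 months.
Posterior: α' = 12 + 22 = 34, β' = 9 + 6 = 15.
Posterior mean = 34/15 = 34/15; prior mean = 12/9 = 4/3. Difference = 34/15 − 4/3 = 14/15.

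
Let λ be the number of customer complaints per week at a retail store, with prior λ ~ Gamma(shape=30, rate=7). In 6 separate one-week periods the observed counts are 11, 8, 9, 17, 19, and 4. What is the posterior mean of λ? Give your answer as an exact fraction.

98/13

Total count: 11 + 8 + 9 + 17 + 19 + 4 = 68.
Total exposure: 6 weeks.
The Gamma prior is conjugate for the Poisson rate, so λ | data ~ Gamma(30+68, 7+6) = Gamma(98, 13).
Posterior mean = α'/β' = 98/13.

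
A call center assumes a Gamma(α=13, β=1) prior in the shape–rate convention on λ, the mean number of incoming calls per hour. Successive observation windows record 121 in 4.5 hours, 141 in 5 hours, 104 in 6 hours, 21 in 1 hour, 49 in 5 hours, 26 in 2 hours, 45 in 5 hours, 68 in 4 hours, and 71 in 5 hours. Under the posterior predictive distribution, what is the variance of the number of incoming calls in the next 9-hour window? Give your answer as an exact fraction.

1126890/5929

Total count: 121 + 141 + 104 + 21 + 49 + 26 + 45 + 68 + 71 = 646.
Total exposure: 4.5 + 5 + 6 + 1 + 5 + 2 + 5 + 4 + 5 = 37.5 hours.
By Gamma–Poisson conjugacy, the posterior is Gamma(α + Σx, β + Σt) = Gamma(13 + 646, 1 + 37.5) = Gamma(659, 77/2).
The posterior predictive for a window of length T is Negative Binomial with variance T·α'·(β'+T)/β'² = 9·659·(95/2)/(5929/4) = 1126890/5929.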